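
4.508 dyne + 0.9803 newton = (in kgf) 0.09997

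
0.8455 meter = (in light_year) 8.937e-17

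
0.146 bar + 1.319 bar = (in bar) 1.465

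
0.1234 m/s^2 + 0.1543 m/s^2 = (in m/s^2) 0.2777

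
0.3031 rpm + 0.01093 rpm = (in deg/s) 1.884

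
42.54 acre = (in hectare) 17.22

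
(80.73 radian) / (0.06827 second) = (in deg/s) 6.775e+04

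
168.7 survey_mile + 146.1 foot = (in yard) 2.97e+05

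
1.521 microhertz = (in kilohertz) 1.521e-09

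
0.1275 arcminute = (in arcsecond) 7.65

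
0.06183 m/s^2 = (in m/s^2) 0.06183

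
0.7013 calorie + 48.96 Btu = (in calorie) 1.235e+04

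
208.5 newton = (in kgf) 21.26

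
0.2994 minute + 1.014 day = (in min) 1460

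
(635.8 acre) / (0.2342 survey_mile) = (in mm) 6.827e+06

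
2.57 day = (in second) 2.22e+05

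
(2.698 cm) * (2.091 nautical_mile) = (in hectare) 0.01045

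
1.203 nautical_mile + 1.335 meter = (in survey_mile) 1.385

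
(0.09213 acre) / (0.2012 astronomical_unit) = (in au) 8.28e-20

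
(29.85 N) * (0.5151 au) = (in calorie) 5.498e+11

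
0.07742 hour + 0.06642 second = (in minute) 4.646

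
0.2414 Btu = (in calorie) 60.87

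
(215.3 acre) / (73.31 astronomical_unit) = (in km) 7.945e-11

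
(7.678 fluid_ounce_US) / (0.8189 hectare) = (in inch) 1.092e-06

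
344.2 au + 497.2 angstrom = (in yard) 5.631e+13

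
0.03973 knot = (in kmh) 0.07358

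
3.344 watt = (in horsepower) 0.004484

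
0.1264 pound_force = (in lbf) 0.1264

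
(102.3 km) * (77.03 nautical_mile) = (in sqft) 1.571e+11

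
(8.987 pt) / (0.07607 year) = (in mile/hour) 2.956e-09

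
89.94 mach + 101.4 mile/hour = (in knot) 5.962e+04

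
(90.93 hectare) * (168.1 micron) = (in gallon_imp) 3.362e+04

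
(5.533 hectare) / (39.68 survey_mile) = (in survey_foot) 2.843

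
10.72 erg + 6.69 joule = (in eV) 4.176e+19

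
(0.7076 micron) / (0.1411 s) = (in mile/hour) 1.122e-05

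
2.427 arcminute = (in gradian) 0.04494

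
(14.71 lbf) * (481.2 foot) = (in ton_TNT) 2.294e-06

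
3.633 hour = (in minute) 218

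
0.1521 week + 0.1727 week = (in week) 0.3248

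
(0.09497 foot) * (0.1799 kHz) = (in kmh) 18.75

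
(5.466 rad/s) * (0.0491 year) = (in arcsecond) 1.746e+12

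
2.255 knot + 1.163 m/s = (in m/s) 2.323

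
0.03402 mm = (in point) 0.09643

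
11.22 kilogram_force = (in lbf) 24.74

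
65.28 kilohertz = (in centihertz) 6.528e+06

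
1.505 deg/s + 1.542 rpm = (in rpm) 1.793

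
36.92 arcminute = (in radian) 0.01074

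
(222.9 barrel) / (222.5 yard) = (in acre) 4.304e-05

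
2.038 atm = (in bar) 2.065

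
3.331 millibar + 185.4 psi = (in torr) 9590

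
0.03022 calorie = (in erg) 1.264e+06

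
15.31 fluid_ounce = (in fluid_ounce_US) 15.31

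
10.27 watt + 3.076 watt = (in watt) 13.35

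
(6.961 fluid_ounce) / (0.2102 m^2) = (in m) 0.0009794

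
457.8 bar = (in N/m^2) 4.578e+07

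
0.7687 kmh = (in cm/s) 21.35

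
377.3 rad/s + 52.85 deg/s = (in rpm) 3612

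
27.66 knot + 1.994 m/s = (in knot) 31.54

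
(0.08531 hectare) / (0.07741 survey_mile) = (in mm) 6848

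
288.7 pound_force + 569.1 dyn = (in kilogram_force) 131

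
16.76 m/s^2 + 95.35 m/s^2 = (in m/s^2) 112.1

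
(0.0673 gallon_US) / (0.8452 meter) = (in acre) 7.448e-08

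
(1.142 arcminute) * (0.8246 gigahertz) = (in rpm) 2.616e+06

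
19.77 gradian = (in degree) 17.79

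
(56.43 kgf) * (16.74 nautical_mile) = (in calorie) 4.1e+06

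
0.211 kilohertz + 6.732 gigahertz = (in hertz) 6.732e+09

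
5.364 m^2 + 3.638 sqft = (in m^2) 5.702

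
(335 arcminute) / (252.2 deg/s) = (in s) 0.02214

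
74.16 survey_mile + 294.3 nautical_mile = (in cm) 6.644e+07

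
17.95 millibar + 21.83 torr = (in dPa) 4.705e+04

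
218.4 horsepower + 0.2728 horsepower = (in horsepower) 218.7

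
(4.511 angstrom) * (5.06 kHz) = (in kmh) 8.217e-06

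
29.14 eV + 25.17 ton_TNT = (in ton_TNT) 25.17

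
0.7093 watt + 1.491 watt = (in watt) 2.2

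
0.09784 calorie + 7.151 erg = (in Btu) 0.000388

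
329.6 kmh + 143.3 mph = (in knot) 302.5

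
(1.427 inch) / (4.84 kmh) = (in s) 0.02696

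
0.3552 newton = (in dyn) 3.552e+04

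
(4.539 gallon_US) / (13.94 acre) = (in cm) 3.046e-05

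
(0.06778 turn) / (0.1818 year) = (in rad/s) 7.428e-08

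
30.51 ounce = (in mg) 8.649e+05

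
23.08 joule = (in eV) 1.441e+20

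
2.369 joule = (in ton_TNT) 5.662e-10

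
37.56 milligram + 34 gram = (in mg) 3.404e+04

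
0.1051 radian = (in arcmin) 361.3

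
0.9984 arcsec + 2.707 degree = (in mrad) 47.25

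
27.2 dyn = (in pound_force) 6.115e-05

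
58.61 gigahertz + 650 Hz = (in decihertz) 5.861e+11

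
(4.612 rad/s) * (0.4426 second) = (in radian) 2.041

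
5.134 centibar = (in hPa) 51.34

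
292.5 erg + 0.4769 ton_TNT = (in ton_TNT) 0.4769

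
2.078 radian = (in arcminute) 7144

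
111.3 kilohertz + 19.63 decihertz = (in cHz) 1.113e+07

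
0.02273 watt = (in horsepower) 3.048e-05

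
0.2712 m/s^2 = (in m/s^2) 0.2712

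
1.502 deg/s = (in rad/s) 0.02621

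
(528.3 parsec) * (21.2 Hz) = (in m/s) 3.456e+20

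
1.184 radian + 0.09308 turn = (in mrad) 1769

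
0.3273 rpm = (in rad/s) 0.03427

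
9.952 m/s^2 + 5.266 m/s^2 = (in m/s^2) 15.22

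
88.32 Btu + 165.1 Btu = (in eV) 1.669e+24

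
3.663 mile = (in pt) 1.671e+07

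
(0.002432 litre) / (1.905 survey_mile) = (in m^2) 7.933e-10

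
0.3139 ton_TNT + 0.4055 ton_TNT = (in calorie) 7.194e+08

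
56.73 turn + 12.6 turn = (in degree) 2.496e+04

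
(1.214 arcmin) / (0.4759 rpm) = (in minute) 0.0001181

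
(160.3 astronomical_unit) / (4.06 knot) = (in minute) 1.914e+11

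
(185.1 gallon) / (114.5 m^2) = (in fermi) 6.119e+12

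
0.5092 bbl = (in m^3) 0.08096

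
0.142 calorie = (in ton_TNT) 1.42e-10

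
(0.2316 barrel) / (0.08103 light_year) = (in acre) 1.187e-20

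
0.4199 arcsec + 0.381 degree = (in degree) 0.3811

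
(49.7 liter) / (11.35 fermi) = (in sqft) 4.713e+13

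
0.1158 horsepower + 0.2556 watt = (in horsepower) 0.1161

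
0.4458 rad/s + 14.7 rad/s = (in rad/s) 15.15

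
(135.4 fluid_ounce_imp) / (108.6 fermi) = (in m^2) 3.542e+10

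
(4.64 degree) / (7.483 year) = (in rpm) 3.277e-09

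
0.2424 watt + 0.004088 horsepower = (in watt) 3.291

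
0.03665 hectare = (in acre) 0.09056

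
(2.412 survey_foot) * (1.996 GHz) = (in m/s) 1.467e+09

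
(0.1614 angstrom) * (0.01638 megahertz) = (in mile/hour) 5.914e-07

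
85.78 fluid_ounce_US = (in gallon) 0.6702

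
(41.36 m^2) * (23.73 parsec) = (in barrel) 1.905e+20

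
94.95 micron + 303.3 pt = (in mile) 6.654e-05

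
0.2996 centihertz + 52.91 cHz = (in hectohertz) 0.005321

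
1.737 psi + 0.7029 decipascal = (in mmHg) 89.83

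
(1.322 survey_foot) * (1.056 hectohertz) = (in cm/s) 4255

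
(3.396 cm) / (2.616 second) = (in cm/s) 1.298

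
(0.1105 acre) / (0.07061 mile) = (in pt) 1.115e+04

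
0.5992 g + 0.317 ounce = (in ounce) 0.3381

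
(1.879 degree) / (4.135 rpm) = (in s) 0.07574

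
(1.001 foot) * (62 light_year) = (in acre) 4.422e+13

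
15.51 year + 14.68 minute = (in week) 808.7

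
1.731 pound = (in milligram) 7.852e+05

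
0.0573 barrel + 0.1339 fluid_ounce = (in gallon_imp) 2.005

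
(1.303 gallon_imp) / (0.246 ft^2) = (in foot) 0.8504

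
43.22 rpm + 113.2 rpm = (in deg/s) 938.5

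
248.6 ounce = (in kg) 7.048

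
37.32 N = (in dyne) 3.732e+06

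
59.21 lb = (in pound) 59.21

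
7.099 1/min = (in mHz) 118.3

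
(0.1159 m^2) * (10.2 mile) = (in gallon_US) 5.026e+05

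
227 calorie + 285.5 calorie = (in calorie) 512.5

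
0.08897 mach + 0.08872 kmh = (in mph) 67.82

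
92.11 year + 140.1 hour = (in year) 92.13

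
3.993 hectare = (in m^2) 3.993e+04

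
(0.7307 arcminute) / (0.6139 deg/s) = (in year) 6.29e-10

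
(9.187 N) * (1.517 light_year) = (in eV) 8.23e+35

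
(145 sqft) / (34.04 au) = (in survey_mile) 1.644e-15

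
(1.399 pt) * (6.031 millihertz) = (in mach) 8.742e-09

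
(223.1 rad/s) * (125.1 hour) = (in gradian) 6.396e+09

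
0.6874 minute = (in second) 41.24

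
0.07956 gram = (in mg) 79.56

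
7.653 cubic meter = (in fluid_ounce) 2.588e+05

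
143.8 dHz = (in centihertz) 1438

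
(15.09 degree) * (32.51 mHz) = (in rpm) 0.08176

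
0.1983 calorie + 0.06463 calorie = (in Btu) 0.001043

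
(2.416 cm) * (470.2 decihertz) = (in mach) 0.003336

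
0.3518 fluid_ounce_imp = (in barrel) 6.287e-05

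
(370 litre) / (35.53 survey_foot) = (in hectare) 3.417e-06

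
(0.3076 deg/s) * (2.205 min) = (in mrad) 710.3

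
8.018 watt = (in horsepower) 0.01075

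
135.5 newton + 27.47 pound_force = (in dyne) 2.577e+07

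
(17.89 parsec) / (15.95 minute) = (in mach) 1.694e+12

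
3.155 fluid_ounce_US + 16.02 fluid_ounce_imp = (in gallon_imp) 0.1206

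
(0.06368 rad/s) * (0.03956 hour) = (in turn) 1.443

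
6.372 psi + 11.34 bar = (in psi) 170.8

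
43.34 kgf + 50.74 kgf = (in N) 922.6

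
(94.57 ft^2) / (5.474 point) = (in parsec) 1.474e-13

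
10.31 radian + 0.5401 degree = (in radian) 10.32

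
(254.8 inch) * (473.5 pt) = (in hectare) 0.0001081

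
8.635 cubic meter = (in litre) 8635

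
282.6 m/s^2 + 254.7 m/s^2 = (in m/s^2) 537.3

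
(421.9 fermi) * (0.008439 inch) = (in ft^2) 9.734e-16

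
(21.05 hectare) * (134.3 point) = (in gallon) 2.635e+06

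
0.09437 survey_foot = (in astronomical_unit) 1.923e-13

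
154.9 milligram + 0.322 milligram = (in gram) 0.1552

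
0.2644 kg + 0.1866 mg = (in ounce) 9.326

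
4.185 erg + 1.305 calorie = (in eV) 3.408e+19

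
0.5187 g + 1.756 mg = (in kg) 0.0005205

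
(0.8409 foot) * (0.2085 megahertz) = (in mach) 156.9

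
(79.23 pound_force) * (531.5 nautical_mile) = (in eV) 2.165e+27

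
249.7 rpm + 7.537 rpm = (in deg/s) 1543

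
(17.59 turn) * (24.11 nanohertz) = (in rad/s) 2.665e-06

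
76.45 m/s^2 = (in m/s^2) 76.45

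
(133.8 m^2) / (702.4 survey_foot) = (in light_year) 6.606e-17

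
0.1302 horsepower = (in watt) 97.09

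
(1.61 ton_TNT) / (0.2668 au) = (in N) 0.1688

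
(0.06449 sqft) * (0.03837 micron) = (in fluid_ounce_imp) 8.091e-06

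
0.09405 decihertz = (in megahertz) 9.405e-09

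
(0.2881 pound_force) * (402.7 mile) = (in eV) 5.184e+24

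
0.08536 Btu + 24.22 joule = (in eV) 7.133e+20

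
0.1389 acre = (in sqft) 6050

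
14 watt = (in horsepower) 0.01877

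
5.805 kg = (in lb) 12.8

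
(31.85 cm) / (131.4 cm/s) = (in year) 7.686e-09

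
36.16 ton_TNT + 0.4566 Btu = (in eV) 9.443e+29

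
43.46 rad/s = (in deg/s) 2490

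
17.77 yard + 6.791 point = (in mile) 0.0101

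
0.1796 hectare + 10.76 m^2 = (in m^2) 1807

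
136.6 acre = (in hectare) 55.28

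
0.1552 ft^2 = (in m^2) 0.01442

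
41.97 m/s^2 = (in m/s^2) 41.97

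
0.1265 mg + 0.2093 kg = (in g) 209.3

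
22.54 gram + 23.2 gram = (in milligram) 4.574e+04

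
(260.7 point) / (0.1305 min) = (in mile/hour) 0.02627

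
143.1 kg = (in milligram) 1.431e+08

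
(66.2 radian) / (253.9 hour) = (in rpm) 0.0006916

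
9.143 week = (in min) 9.216e+04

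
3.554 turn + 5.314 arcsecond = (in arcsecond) 4.606e+06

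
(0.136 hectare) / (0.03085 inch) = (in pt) 4.92e+09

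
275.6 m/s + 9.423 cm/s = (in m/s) 275.7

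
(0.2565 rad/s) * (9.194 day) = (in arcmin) 7.005e+08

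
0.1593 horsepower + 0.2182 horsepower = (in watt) 281.5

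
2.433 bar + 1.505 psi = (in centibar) 253.7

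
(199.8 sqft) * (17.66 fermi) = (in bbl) 2.062e-12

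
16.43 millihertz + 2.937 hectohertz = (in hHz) 2.937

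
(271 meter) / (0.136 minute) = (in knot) 64.56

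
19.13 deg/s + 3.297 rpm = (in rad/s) 0.6791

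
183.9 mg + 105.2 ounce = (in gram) 2983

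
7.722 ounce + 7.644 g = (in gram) 226.6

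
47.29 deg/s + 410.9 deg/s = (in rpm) 76.37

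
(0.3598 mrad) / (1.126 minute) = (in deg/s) 0.0003051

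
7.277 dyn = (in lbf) 1.636e-05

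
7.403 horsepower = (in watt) 5520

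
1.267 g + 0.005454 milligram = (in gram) 1.267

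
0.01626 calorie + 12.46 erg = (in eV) 4.246e+17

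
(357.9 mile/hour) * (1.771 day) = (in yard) 2.677e+07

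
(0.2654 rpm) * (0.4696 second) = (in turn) 0.002077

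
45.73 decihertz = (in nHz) 4.573e+09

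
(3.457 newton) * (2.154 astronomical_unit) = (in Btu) 1.056e+09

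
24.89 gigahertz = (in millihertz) 2.489e+13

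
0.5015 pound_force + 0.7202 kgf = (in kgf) 0.9477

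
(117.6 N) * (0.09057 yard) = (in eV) 6.079e+19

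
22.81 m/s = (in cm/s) 2281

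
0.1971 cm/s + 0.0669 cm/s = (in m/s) 0.00264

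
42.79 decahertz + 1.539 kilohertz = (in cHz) 1.967e+05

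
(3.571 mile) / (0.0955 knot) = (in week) 0.1934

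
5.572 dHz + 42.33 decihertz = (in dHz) 47.9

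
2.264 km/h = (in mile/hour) 1.407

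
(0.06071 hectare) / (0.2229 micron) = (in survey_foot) 8.936e+09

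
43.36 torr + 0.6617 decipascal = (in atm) 0.05705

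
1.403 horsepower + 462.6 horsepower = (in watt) 3.46e+05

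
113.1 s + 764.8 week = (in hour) 1.285e+05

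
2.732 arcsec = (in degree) 0.0007589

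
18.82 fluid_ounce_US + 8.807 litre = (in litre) 9.364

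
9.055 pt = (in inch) 0.1258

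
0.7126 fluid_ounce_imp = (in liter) 0.02025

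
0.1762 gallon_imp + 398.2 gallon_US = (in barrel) 9.486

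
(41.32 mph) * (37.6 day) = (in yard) 6.563e+07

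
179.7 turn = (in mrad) 1.129e+06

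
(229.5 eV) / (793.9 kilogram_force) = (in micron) 4.723e-15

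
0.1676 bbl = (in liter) 26.65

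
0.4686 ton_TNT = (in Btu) 1.858e+06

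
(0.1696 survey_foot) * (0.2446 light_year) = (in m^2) 1.196e+14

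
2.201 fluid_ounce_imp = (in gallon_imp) 0.01376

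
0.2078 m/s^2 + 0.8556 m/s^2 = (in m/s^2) 1.063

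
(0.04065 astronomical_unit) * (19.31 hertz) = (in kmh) 4.227e+11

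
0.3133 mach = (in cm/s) 1.067e+04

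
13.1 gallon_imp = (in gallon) 15.73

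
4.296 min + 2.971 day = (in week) 0.4249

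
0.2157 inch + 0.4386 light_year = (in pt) 1.176e+19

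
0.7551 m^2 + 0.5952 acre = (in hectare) 0.2409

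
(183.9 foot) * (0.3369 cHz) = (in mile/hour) 0.4224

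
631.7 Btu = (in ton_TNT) 0.0001593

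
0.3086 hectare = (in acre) 0.7626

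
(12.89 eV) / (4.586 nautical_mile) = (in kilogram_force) 2.48e-23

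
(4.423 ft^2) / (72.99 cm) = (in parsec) 1.824e-17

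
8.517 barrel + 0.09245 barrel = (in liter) 1369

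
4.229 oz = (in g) 119.9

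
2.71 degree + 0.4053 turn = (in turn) 0.4128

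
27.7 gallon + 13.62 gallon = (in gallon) 41.32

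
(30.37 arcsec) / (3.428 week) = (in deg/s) 4.069e-09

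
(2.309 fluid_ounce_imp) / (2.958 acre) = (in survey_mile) 3.405e-12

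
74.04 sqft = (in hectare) 0.0006879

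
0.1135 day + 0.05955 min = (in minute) 163.5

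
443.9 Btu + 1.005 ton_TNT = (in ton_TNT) 1.005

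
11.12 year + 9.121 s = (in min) 5.845e+06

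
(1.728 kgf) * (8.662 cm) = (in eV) 9.162e+18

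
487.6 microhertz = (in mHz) 0.4876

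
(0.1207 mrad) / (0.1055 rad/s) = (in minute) 1.907e-05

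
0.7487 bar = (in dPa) 7.487e+05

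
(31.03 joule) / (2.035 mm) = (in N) 1.525e+04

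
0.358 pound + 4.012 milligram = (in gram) 162.4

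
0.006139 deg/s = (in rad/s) 0.0001071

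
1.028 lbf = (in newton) 4.573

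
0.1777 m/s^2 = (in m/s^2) 0.1777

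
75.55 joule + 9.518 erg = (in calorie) 18.06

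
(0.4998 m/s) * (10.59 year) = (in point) 4.731e+11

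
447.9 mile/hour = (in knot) 389.2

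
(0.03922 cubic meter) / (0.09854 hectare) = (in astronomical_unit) 2.661e-16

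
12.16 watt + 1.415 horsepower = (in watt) 1067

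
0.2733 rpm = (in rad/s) 0.02862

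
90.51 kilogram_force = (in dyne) 8.876e+07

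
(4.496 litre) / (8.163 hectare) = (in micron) 0.05508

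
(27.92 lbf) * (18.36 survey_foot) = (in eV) 4.338e+21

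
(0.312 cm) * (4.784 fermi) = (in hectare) 1.493e-21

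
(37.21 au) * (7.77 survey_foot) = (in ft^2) 1.419e+14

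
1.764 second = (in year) 5.594e-08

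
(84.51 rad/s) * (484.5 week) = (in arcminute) 8.513e+13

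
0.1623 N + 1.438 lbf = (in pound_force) 1.474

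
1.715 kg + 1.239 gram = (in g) 1716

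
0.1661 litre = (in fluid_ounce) 5.617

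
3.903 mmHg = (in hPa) 5.204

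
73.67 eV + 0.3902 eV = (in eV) 74.06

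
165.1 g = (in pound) 0.364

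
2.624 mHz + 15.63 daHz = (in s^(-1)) 156.3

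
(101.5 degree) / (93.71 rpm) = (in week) 2.985e-07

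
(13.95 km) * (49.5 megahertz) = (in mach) 2.028e+09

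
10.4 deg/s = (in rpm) 1.733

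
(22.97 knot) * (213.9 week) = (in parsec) 4.954e-08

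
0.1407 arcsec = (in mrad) 0.0006821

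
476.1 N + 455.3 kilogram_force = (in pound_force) 1111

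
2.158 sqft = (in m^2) 0.2005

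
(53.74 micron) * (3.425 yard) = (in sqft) 0.001812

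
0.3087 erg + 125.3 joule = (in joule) 125.3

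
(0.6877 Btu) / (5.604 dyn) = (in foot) 4.248e+07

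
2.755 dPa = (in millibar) 0.002755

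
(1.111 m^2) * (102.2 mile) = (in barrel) 1.149e+06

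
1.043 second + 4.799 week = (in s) 2.902e+06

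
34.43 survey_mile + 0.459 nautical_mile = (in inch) 2.215e+06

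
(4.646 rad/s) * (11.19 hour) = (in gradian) 1.191e+07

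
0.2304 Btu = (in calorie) 58.1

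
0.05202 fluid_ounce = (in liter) 0.001538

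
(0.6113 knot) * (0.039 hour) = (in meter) 44.15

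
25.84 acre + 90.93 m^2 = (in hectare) 10.47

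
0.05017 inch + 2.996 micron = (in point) 3.621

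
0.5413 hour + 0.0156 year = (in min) 8232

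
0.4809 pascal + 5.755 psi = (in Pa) 3.968e+04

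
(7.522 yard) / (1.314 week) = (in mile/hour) 1.936e-05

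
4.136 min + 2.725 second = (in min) 4.181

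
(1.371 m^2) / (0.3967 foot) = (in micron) 1.134e+07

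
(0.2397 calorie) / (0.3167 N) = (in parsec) 1.026e-16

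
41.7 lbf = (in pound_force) 41.7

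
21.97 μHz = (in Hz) 2.197e-05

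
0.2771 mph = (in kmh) 0.4459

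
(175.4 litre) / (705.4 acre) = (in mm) 6.144e-05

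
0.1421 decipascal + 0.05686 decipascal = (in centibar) 1.99e-05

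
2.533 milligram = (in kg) 2.533e-06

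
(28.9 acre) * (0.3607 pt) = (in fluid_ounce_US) 5.032e+05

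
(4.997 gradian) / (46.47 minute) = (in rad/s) 2.815e-05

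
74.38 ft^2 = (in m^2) 6.91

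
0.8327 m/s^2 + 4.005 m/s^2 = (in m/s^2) 4.838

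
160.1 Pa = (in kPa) 0.1601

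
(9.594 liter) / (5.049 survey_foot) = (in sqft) 0.0671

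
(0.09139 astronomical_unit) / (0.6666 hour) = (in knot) 1.107e+07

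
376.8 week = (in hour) 6.33e+04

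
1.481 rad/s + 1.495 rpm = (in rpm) 15.64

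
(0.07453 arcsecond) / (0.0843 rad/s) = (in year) 1.359e-13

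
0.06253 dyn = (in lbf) 1.406e-07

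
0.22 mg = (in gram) 0.00022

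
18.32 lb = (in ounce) 293.1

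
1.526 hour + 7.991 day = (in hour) 193.3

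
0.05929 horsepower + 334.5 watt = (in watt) 378.7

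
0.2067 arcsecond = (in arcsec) 0.2067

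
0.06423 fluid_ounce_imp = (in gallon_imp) 0.0004014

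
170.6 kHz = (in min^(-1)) 1.024e+07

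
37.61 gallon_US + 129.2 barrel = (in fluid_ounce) 6.994e+05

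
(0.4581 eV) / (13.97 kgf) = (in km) 5.357e-25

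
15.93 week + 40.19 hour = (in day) 113.2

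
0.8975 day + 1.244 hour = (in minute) 1367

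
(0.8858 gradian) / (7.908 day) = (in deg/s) 1.167e-06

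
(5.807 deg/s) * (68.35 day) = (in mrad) 5.985e+08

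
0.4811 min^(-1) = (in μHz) 8018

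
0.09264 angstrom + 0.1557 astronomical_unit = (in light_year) 2.462e-06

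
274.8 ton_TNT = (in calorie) 2.748e+11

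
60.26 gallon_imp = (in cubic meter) 0.2739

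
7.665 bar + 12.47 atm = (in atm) 20.03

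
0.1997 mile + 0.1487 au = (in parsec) 7.209e-07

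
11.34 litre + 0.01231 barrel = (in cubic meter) 0.0133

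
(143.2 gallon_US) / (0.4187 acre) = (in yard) 0.0003499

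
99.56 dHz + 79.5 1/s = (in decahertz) 8.946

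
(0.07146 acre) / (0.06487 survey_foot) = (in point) 4.146e+07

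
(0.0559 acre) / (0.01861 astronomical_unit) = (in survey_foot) 2.666e-07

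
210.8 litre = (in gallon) 55.69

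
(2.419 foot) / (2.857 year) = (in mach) 2.403e-11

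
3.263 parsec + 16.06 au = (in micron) 1.007e+23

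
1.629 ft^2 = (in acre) 3.74e-05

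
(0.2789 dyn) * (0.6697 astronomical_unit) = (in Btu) 264.8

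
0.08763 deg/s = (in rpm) 0.0146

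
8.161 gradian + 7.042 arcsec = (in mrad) 128.2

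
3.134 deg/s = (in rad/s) 0.0547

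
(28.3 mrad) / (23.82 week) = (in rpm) 1.876e-08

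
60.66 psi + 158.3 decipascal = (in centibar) 418.3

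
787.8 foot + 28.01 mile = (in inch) 1.784e+06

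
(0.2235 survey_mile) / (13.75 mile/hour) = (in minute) 0.9753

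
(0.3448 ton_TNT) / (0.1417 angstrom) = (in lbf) 2.289e+19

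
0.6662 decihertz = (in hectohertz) 0.0006662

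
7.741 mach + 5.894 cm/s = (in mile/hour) 5896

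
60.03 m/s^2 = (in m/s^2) 60.03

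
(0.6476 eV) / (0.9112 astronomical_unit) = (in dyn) 7.612e-26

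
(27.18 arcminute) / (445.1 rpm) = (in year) 5.379e-12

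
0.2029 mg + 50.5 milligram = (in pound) 0.0001118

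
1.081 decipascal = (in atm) 1.067e-06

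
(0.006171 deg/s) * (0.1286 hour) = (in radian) 0.04986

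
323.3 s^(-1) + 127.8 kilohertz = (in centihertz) 1.281e+07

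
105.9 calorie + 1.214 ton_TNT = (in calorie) 1.214e+09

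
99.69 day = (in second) 8.613e+06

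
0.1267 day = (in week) 0.0181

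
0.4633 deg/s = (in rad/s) 0.008086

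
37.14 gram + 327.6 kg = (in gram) 3.276e+05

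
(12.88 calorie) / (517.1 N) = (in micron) 1.042e+05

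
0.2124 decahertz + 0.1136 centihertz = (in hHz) 0.02125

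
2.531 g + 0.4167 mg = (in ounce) 0.08929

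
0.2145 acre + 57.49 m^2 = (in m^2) 925.5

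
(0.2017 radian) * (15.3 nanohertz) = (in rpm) 2.947e-08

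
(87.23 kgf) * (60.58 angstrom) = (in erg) 51.82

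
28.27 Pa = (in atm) 0.000279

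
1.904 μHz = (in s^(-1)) 1.904e-06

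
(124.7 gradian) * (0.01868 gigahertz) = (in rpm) 3.494e+08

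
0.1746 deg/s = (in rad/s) 0.003047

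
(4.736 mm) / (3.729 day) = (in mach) 4.317e-11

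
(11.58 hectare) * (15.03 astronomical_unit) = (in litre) 2.604e+20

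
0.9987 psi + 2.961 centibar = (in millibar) 98.47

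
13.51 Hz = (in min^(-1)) 810.6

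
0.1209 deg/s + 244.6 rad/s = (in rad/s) 244.6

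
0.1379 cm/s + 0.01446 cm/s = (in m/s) 0.001524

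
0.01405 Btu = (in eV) 9.252e+19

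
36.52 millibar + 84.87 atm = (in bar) 86.03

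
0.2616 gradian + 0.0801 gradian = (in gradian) 0.3417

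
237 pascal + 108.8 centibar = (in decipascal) 1.09e+06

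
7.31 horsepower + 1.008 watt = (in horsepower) 7.311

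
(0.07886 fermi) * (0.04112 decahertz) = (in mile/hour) 7.254e-17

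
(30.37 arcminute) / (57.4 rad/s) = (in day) 1.781e-09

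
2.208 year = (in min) 1.161e+06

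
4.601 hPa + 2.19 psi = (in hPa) 155.6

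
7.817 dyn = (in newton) 7.817e-05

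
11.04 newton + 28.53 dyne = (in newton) 11.04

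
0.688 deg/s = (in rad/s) 0.01201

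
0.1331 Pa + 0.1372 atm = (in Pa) 1.39e+04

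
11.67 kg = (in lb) 25.73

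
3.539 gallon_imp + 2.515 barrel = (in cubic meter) 0.4159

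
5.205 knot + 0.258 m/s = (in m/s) 2.936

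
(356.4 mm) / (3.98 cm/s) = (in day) 0.0001036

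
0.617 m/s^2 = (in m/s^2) 0.617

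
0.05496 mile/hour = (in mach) 7.216e-05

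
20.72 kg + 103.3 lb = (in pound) 149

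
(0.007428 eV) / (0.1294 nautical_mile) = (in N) 4.966e-24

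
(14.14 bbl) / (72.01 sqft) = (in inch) 13.23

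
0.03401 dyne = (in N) 3.401e-07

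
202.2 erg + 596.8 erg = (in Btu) 7.573e-08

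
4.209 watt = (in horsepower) 0.005644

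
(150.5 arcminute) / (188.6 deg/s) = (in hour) 3.694e-06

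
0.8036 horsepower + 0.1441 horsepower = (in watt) 706.7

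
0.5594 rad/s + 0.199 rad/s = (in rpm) 7.242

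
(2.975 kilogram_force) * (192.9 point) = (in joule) 1.985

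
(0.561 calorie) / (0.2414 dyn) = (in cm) 9.723e+07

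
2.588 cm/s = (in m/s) 0.02588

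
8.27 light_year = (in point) 2.218e+20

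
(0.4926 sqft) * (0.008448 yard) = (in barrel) 0.002224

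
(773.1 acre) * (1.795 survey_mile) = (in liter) 9.038e+12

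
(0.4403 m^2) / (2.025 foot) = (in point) 2022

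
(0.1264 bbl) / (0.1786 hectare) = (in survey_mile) 6.992e-09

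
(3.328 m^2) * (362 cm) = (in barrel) 75.78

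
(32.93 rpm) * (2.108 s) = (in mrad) 7269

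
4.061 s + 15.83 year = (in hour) 1.387e+05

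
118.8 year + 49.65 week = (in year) 119.8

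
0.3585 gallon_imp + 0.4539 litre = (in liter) 2.084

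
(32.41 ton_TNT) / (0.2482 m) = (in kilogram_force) 5.571e+10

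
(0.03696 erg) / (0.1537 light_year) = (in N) 2.542e-24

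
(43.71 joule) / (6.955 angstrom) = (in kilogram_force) 6.409e+09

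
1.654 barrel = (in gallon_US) 69.47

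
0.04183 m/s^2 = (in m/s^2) 0.04183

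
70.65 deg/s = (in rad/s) 1.233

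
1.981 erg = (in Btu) 1.878e-10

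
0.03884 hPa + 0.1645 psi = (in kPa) 1.138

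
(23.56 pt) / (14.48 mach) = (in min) 2.81e-08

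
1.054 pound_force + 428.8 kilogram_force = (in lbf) 946.4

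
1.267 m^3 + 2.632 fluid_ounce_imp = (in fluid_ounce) 4.284e+04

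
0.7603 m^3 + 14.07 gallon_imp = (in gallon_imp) 181.3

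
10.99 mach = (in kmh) 1.347e+04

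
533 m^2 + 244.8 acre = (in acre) 244.9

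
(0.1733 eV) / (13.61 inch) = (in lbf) 1.806e-20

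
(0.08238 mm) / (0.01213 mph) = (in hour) 4.22e-06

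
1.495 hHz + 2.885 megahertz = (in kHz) 2885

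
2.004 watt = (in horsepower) 0.002687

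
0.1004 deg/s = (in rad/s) 0.001752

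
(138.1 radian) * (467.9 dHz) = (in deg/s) 3.702e+05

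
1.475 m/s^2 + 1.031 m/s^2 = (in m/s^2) 2.506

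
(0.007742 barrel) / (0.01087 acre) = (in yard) 3.06e-05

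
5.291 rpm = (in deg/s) 31.75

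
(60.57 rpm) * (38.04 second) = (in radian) 241.3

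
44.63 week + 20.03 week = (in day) 452.6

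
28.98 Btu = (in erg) 3.058e+11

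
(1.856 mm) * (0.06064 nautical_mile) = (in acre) 5.151e-05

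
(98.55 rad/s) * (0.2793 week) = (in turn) 2.649e+06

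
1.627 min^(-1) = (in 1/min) 1.627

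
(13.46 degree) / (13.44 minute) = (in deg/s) 0.01669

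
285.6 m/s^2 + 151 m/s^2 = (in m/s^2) 436.6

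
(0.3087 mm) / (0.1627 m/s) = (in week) 3.137e-09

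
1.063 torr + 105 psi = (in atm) 7.146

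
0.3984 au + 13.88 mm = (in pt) 1.689e+14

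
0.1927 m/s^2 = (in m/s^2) 0.1927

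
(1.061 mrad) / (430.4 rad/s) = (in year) 7.817e-14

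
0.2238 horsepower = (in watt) 166.9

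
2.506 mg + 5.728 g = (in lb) 0.01263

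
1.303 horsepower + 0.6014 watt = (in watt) 972.2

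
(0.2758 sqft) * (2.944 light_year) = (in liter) 7.137e+17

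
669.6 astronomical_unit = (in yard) 1.095e+14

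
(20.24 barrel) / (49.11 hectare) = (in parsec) 2.124e-22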